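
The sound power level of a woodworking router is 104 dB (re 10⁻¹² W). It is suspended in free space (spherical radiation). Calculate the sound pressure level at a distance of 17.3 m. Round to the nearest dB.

68 dB

Free-field spherical radiation: L_p = L_w − 10·log₁₀(4π·r²), r = 17.3 m.
4π·r² = 3761 m², 10·log₁₀ of that is 35.753 dB.
L_p = 104 − 35.753 = 68.25 dB.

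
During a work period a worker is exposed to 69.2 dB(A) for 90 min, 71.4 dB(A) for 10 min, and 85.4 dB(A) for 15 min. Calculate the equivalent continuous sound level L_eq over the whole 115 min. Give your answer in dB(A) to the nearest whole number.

The energy average is taken in the linear domain: L_eq = 10·log₁₀[(Σ tᵢ·10^(Lᵢ/10))/T], T = 115 min.
Σ tᵢ·10^(Lᵢ/10) = 90·10^(69.2/10) + 10·10^(71.4/10) + 15·10^(85.4/10) = 6.088e+09.
L_eq = 10·log₁₀(6.088e+09/115) = 77.24 dB(A).

77 dB(A)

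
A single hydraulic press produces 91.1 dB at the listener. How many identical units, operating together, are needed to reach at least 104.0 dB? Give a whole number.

20

Need L₁ + 10·log₁₀ N ≥ 104.0, i.e. log₁₀ N ≥ 1.29.
N ≥ 10^(12.9/10) = 19.498, so N = 20.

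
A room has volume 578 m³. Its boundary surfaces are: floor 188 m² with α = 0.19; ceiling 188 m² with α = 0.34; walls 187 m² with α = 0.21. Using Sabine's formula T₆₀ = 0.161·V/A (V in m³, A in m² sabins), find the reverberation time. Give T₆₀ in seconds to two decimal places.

0.67 s

Summing Sᵢαᵢ: 188·0.19 + 188·0.34 + 187·0.21 = 138.91 m².
T₆₀ = 0.161·V/A = 0.161·578/138.91 = 0.670 s.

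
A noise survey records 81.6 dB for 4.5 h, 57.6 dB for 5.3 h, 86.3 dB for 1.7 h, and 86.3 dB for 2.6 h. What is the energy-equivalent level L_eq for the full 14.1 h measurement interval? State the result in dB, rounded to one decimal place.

82.5 dB

L_eq = 10·log₁₀[(1/T)·Σ tᵢ·10^(Lᵢ/10)] with T = 14.1 h.
Σ tᵢ·10^(Lᵢ/10) = 4.5·10^(81.6/10) + 5.3·10^(57.6/10) + 1.7·10^(86.3/10) + 2.6·10^(86.3/10) = 2.488e+09.
L_eq = 10·log₁₀(2.488e+09/14.1) = 82.47 dB.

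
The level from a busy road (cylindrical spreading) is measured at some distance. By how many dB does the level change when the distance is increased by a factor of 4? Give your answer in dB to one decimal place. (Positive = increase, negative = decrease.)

-6.0 dB

With cylindrical spreading the level changes by −10·log₁₀(r₂/r₁).
ΔL = −10·log₁₀(4) = -6.02 dB.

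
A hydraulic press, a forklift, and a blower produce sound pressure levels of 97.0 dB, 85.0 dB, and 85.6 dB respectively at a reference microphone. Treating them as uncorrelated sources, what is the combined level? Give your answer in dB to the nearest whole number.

98 dB

Incoherent sources combine by intensity addition: L_total = 10·log₁₀(Σ 10^(L_i/10)).
Σ 10^(L/10) = 10^(97.0/10) + 10^(85.0/10) + 10^(85.6/10) = 5.691e+09.
L_total = 10·log₁₀(5.691e+09) = 97.55 dB.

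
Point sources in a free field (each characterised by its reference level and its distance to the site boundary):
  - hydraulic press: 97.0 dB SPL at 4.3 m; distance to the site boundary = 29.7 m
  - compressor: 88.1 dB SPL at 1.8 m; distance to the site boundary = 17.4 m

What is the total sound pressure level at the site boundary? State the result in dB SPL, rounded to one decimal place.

Apply inverse-square spreading to bring every level to the receiver, then sum 10^(L/10).
hydraulic press: 97.0 − 20·log₁₀(29.7/4.3) = 97.0 − 16.79 = 80.21 dB SPL.
compressor: 88.1 − 20·log₁₀(17.4/1.8) = 88.1 − 19.71 = 68.39 dB SPL.
Σ 10^(L/10) = 1.120e+08 → L_total = 10·log₁₀(1.120e+08) = 80.49 dB SPL.

80.5 dB SPL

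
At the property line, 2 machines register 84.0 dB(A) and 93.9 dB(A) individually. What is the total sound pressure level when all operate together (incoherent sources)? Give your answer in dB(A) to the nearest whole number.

94 dB(A)

Incoherent sources combine by intensity addition: L_total = 10·log₁₀(Σ 10^(L_i/10)).
Σ 10^(L/10) = 10^(84.0/10) + 10^(93.9/10) = 2.706e+09.
L_total = 10·log₁₀(2.706e+09) = 94.32 dB(A).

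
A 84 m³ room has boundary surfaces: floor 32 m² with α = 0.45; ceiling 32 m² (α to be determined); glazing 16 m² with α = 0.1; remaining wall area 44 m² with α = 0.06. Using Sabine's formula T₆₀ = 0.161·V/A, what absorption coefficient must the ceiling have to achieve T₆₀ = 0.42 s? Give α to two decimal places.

From T₆₀ = 0.161·V/A, the target T₆₀ = 0.42 s needs A = 0.161·84/0.42 = 32.20 m².
Absorption from the other surfaces = 32·0.45 + 16·0.1 + 44·0.06 = 18.64 m², so the ceiling must supply 13.56 m² over 32 m².
α = 13.56/32 = 0.424.

0.42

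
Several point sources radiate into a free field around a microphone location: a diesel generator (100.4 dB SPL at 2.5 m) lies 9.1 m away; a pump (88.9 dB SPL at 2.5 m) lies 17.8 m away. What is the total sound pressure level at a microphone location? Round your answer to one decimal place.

Apply inverse-square spreading to bring every level to the receiver, then sum 10^(L/10).
diesel generator: 100.4 − 20·log₁₀(9.1/2.5) = 100.4 − 11.22 = 89.18 dB SPL.
pump: 88.9 − 20·log₁₀(17.8/2.5) = 88.9 − 17.05 = 71.85 dB SPL.
Σ 10^(L/10) = 8.429e+08 → L_total = 10·log₁₀(8.429e+08) = 89.26 dB SPL.

89.3 dB SPL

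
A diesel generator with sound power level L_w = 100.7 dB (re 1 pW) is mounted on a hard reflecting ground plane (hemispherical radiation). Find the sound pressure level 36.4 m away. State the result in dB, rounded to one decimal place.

61.5 dB

Free-field hemispherical radiation: L_p = L_w − 10·log₁₀(2π·r²), r = 36.4 m.
2π·r² = 8325 m², 10·log₁₀ of that is 39.204 dB.
L_p = 100.7 − 39.204 = 61.50 dB.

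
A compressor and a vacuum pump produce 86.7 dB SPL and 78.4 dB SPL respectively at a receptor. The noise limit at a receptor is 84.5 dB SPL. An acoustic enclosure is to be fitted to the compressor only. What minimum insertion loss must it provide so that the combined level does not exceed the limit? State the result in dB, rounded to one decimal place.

Fixed contribution from the other source: Σ 10^(L/10) = 10^(78.4/10) = 6.918e+07 (78.40 dB SPL).
To meet 84.5 dB SPL overall, the treated compressor may contribute at most 10^(84.5/10) − 6.918e+07 = 2.127e+08, i.e. 83.28 dB SPL.
So the compressor must be reduced from 86.7 to 83.28 dB SPL: IL = 3.42 dB.

3.4 dB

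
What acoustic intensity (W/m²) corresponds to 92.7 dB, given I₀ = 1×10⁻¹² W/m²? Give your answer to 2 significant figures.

L = 10·log₁₀(I/I₀) ⇒ I = I₀·10^(L/10) = 10⁻¹² × 10^9.27.

0.0019 W/m²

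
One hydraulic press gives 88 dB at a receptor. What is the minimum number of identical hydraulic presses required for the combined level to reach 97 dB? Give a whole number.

Need L₁ + 10·log₁₀ N ≥ 97, i.e. log₁₀ N ≥ 0.90.
N ≥ 10^(9.0/10) = 7.943, so N = 8.

8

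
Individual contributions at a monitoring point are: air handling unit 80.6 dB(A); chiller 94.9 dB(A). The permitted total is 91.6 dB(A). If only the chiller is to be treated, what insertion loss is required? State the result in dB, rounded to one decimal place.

3.7 dB

Everything except the chiller sums to 10^(80.6/10) = 1.148e+08 in linear terms, 80.60 dB(A).
To meet 91.6 dB(A) overall, the treated chiller may contribute at most 10^(91.6/10) − 1.148e+08 = 1.331e+09, i.e. 91.24 dB(A).
So the chiller must be reduced from 94.9 to 91.24 dB(A): IL = 3.66 dB.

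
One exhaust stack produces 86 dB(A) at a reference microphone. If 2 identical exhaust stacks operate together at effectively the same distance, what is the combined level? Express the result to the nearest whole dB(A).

With 2 equal, uncorrelated contributions the intensity is 2× that of one unit, giving a rise of 10·log₁₀ 2.
L_total = 86 + 10·log₁₀(2) = 86 + 3.010 = 89.01 dB(A).

89 dB(A)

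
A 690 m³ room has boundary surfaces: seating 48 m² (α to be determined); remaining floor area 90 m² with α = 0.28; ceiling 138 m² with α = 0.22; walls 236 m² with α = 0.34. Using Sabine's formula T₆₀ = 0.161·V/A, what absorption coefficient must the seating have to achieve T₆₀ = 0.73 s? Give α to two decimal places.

0.34

From T₆₀ = 0.161·V/A, the target T₆₀ = 0.73 s needs A = 0.161·690/0.73 = 152.18 m².
Absorption from the other surfaces = 90·0.28 + 138·0.22 + 236·0.34 = 135.80 m², so the seating must supply 16.38 m² over 48 m².
α = 16.38/48 = 0.341.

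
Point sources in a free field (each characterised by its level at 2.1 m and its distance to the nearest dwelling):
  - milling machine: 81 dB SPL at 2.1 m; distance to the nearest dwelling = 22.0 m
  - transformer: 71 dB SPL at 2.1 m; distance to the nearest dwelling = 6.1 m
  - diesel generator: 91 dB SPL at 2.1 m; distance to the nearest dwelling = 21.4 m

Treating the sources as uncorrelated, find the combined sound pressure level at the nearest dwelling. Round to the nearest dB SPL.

72 dB SPL

Apply inverse-square spreading to bring every level to the receiver, then sum 10^(L/10).
milling machine: 81 − 20·log₁₀(22.0/2.1) = 81 − 20.40 = 60.60 dB SPL.
transformer: 71 − 20·log₁₀(6.1/2.1) = 71 − 9.26 = 61.74 dB SPL.
diesel generator: 91 − 20·log₁₀(21.4/2.1) = 91 − 20.16 = 70.84 dB SPL.
Σ 10^(L/10) = 1.476e+07 → L_total = 10·log₁₀(1.476e+07) = 71.69 dB SPL.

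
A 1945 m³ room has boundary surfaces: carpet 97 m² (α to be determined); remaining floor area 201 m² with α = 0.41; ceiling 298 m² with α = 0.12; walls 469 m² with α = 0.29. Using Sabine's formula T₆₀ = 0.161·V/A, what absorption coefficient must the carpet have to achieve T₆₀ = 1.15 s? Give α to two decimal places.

A = 0.161·V/T₆₀ = 0.161·1945/1.15 = 272.30 m² sabins.
Absorption from the other surfaces = 201·0.41 + 298·0.12 + 469·0.29 = 254.18 m², so the carpet must supply 18.12 m² over 97 m².
α = 18.12/97 = 0.187.

0.19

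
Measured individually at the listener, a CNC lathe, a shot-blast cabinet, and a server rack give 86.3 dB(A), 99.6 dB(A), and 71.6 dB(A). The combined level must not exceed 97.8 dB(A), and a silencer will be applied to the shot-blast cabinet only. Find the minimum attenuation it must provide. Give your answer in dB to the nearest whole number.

Everything except the shot-blast cabinet sums to 10^(86.3/10) + 10^(71.6/10) = 4.410e+08 in linear terms, 86.44 dB(A).
The limit corresponds to 10^(97.8/10) = 6.026e+09; subtracting the fixed part leaves 5.585e+09 for the shot-blast cabinet, i.e. 97.47 dB(A).
So the shot-blast cabinet must be reduced from 99.6 to 97.47 dB(A): IL = 2.13 dB.

2 dB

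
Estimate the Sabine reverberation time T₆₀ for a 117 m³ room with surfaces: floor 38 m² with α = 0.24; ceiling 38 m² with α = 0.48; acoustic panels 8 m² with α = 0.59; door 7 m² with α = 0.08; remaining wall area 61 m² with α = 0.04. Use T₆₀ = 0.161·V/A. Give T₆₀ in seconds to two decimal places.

Total absorption A = 38·0.24 + 38·0.48 + 8·0.59 + 7·0.08 + 61·0.04 = 35.08 m² sabins.
T₆₀ = 0.161 × 117 / 35.08 = 0.537 s.

0.54 s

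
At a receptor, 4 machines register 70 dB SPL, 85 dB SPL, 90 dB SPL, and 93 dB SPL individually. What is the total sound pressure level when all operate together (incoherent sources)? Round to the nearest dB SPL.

95 dB SPL

Incoherent sources combine by intensity addition: L_total = 10·log₁₀(Σ 10^(L_i/10)).
Σ 10^(L/10) = 10^(70/10) + 10^(85/10) + 10^(90/10) + 10^(93/10) = 3.321e+09.
L_total = 10·log₁₀(3.321e+09) = 95.21 dB SPL.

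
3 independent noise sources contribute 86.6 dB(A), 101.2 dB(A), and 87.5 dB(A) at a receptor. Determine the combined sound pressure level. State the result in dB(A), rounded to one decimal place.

101.5 dB(A)

Incoherent sources combine by intensity addition: L_total = 10·log₁₀(Σ 10^(L_i/10)).
Σ 10^(L/10) = 10^(86.6/10) + 10^(101.2/10) + 10^(87.5/10) = 1.420e+10.
L_total = 10·log₁₀(1.420e+10) = 101.52 dB(A).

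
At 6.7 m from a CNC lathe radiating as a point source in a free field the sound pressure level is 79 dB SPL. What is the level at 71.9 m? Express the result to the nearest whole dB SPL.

58 dB SPL

Spherical spreading from a point source gives a 20·log₁₀(r₂/r₁) drop.
L₂ = 79 − 20·log₁₀(71.9/6.7) = 79 − 20.613 = 58.39 dB SPL.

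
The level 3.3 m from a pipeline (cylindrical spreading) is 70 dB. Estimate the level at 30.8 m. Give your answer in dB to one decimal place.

60.3 dB

For a line source, L₂ = L₁ − 10·log₁₀(r₂/r₁).
L₂ = 70 − 10·log₁₀(30.8/3.3) = 70 − 9.700 = 60.30 dB.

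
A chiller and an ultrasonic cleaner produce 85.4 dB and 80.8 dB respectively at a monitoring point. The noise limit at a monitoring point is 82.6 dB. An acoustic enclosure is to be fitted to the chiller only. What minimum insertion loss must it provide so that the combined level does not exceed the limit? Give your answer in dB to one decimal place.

7.5 dB

The untreated sources together contribute 10^(80.8/10) = 1.202e+08, i.e. 80.80 dB.
The limit corresponds to 10^(82.6/10) = 1.820e+08; subtracting the fixed part leaves 6.174e+07 for the chiller, i.e. 77.91 dB.
So the chiller must be reduced from 85.4 to 77.91 dB: IL = 7.49 dB.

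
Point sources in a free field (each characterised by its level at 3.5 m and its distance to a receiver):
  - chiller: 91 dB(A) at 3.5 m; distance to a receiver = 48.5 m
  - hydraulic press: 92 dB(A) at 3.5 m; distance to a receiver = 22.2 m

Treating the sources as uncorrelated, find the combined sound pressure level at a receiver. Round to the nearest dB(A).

77 dB(A)

Apply inverse-square spreading to bring every level to the receiver, then sum 10^(L/10).
chiller: 91 − 20·log₁₀(48.5/3.5) = 91 − 22.83 = 68.17 dB(A).
hydraulic press: 92 − 20·log₁₀(22.2/3.5) = 92 − 16.05 = 75.95 dB(A).
Σ 10^(L/10) = 4.595e+07 → L_total = 10·log₁₀(4.595e+07) = 76.62 dB(A).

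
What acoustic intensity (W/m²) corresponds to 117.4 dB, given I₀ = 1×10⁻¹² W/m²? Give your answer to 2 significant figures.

I/I₀ = 10^(117.4/10) = 5.495e+11, so I = 5.495e+11 × 10⁻¹² W/m².

0.55 W/m²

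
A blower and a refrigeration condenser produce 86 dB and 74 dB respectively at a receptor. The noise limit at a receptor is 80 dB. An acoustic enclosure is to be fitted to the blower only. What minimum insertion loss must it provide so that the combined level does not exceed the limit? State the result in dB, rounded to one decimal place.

7.3 dB

The untreated sources together contribute 10^(74/10) = 2.512e+07, i.e. 74.00 dB.
To meet 80 dB overall, the treated blower may contribute at most 10^(80/10) − 2.512e+07 = 7.488e+07, i.e. 78.74 dB.
So the blower must be reduced from 86 to 78.74 dB: IL = 7.26 dB.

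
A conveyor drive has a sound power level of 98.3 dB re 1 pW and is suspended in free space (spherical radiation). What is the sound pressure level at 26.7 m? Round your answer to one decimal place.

L_p = L_w − 10·log₁₀(4π·r²) with r = 26.7 m.
4π·r² = 8958 m², 10·log₁₀ of that is 39.522 dB.
L_p = 98.3 − 39.522 = 58.78 dB.

58.8 dB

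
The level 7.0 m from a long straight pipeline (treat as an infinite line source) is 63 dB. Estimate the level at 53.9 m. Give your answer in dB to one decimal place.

Line-source attenuation: ΔL = 10·log₁₀(r₂/r₁) = 10·log₁₀(53.9/7.0) = 8.865 dB.
L₂ = 63 − 10·log₁₀(53.9/7.0) = 63 − 8.865 = 54.14 dB.

54.1 dB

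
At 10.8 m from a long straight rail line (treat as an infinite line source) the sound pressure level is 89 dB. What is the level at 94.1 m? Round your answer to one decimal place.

For a line source, L₂ = L₁ − 10·log₁₀(r₂/r₁).
L₂ = 89 − 10·log₁₀(94.1/10.8) = 89 − 9.402 = 79.60 dB.

79.6 dB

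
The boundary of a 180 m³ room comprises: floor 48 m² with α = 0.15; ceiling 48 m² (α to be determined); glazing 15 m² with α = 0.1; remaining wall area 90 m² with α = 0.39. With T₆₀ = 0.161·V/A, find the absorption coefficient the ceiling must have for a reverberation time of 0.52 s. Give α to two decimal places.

Required total absorption A = 0.161·180/0.52 = 55.73 m².
Absorption from the other surfaces = 48·0.15 + 15·0.1 + 90·0.39 = 43.80 m², so the ceiling must supply 11.93 m² over 48 m².
α = 11.93/48 = 0.249.

0.25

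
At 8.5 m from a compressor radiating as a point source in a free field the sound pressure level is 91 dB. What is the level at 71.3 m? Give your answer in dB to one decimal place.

For a point source, L₂ = L₁ − 20·log₁₀(r₂/r₁).
L₂ = 91 − 20·log₁₀(71.3/8.5) = 91 − 18.473 = 72.53 dB.

72.5 dB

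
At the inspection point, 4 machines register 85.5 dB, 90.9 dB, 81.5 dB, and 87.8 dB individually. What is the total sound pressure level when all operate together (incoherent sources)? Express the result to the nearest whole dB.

94 dB

Incoherent sources combine by intensity addition: L_total = 10·log₁₀(Σ 10^(L_i/10)).
Σ 10^(L/10) = 10^(85.5/10) + 10^(90.9/10) + 10^(81.5/10) + 10^(87.8/10) = 2.329e+09.
L_total = 10·log₁₀(2.329e+09) = 93.67 dB.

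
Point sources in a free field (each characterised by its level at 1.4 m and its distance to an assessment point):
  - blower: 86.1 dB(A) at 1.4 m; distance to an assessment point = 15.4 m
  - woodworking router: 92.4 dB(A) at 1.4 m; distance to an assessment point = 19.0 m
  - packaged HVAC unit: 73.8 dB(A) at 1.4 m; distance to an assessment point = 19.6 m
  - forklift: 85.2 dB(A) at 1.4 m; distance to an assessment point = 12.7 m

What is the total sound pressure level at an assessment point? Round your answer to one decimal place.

72.3 dB(A)

Apply inverse-square spreading to bring every level to the receiver, then sum 10^(L/10).
blower: 86.1 − 20·log₁₀(15.4/1.4) = 86.1 − 20.83 = 65.27 dB(A).
woodworking router: 92.4 − 20·log₁₀(19.0/1.4) = 92.4 − 22.65 = 69.75 dB(A).
packaged HVAC unit: 73.8 − 20·log₁₀(19.6/1.4) = 73.8 − 22.92 = 50.88 dB(A).
forklift: 85.2 − 20·log₁₀(12.7/1.4) = 85.2 − 19.15 = 66.05 dB(A).
Σ 10^(L/10) = 1.695e+07 → L_total = 10·log₁₀(1.695e+07) = 72.29 dB(A).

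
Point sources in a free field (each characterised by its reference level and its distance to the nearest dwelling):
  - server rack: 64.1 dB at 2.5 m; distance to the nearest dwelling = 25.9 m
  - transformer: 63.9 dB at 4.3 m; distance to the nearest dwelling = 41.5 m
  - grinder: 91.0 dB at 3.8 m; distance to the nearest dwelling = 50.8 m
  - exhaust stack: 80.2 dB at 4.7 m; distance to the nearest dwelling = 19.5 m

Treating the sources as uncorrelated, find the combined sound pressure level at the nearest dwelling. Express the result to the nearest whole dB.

Propagate each source to the receiver with L = L_ref − 20·log₁₀(r/r_ref), then add intensities.
server rack: 64.1 − 20·log₁₀(25.9/2.5) = 64.1 − 20.31 = 43.79 dB.
transformer: 63.9 − 20·log₁₀(41.5/4.3) = 63.9 − 19.69 = 44.21 dB.
grinder: 91.0 − 20·log₁₀(50.8/3.8) = 91.0 − 22.52 = 68.48 dB.
exhaust stack: 80.2 − 20·log₁₀(19.5/4.7) = 80.2 − 12.36 = 67.84 dB.
Σ 10^(L/10) = 1.318e+07 → L_total = 10·log₁₀(1.318e+07) = 71.20 dB.

71 dB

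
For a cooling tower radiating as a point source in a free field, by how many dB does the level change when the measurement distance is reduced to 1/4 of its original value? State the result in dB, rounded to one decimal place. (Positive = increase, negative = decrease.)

Point-source spreading: ΔL = −20·log₁₀(r₂/r₁).
ΔL = −20·log₁₀(0.25) = +12.04 dB.

+12.0 dB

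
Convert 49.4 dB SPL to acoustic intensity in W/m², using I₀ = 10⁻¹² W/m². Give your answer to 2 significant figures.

L = 10·log₁₀(I/I₀) ⇒ I = I₀·10^(L/10) = 10⁻¹² × 10^4.94.

8.7e-08 W/m²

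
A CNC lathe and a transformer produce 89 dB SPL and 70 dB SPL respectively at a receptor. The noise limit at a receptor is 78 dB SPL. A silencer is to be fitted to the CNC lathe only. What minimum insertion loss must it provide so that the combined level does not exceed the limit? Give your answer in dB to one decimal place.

11.7 dB

The untreated sources together contribute 10^(70/10) = 1.000e+07, i.e. 70.00 dB SPL.
The limit corresponds to 10^(78/10) = 6.310e+07; subtracting the fixed part leaves 5.310e+07 for the CNC lathe, i.e. 77.25 dB SPL.
So the CNC lathe must be reduced from 89 to 77.25 dB SPL: IL = 11.75 dB.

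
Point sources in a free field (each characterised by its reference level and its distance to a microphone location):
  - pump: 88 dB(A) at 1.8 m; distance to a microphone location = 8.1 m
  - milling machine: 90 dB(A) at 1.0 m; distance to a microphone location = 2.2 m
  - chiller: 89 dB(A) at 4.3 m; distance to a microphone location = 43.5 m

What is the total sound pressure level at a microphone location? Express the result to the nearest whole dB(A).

84 dB(A)

Apply inverse-square spreading to bring every level to the receiver, then sum 10^(L/10).
pump: 88 − 20·log₁₀(8.1/1.8) = 88 − 13.06 = 74.94 dB(A).
milling machine: 90 − 20·log₁₀(2.2/1.0) = 90 − 6.85 = 83.15 dB(A).
chiller: 89 − 20·log₁₀(43.5/4.3) = 89 − 20.10 = 68.90 dB(A).
Σ 10^(L/10) = 2.455e+08 → L_total = 10·log₁₀(2.455e+08) = 83.90 dB(A).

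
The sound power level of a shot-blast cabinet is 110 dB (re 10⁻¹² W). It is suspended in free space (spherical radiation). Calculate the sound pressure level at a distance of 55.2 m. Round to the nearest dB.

64 dB

L_p = L_w − 10·log₁₀(4π·r²) with r = 55.2 m.
4π·r² = 3.829e+04 m², 10·log₁₀ of that is 45.831 dB.
L_p = 110 − 45.831 = 64.17 dB.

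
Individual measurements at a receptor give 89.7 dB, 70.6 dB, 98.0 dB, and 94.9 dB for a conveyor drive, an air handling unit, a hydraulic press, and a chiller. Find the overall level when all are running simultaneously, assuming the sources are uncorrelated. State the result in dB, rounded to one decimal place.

Incoherent sources combine by intensity addition: L_total = 10·log₁₀(Σ 10^(L_i/10)).
Σ 10^(L/10) = 10^(89.7/10) + 10^(70.6/10) + 10^(98.0/10) + 10^(94.9/10) = 1.034e+10.
L_total = 10·log₁₀(1.034e+10) = 100.15 dB.

100.1 dB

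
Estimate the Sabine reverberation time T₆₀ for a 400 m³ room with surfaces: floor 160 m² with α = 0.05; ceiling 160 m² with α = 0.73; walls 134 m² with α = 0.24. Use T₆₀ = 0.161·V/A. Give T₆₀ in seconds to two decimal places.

Summing Sᵢαᵢ: 160·0.05 + 160·0.73 + 134·0.24 = 156.96 m².
T₆₀ = 0.161 × 400 / 156.96 = 0.410 s.

0.41 s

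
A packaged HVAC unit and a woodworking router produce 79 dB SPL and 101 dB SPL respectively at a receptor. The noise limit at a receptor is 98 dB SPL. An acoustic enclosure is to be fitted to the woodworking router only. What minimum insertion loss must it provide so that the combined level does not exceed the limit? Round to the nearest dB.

3 dB

Everything except the woodworking router sums to 10^(79/10) = 7.943e+07 in linear terms, 79.00 dB SPL.
The limit corresponds to 10^(98/10) = 6.310e+09; subtracting the fixed part leaves 6.230e+09 for the woodworking router, i.e. 97.94 dB SPL.
So the woodworking router must be reduced from 101 to 97.94 dB SPL: IL = 3.06 dB.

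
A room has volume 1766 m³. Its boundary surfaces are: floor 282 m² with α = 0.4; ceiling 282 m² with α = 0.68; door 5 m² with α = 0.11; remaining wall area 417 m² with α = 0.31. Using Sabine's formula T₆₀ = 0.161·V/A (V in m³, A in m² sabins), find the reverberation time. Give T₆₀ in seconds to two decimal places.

0.65 s

A = Σ Sᵢαᵢ = 282·0.4 + 282·0.68 + 5·0.11 + 417·0.31 = 434.38 m².
T₆₀ = 0.161·V/A = 0.161·1766/434.38 = 0.655 s.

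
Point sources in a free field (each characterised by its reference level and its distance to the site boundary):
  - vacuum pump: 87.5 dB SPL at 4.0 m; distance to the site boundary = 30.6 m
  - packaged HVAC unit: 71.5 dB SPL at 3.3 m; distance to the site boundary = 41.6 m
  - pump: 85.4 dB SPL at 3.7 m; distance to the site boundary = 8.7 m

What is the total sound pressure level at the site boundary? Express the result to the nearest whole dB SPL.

79 dB SPL

First find each source's level at the receiver (point-source: −20·log₁₀(r/r_ref)), then combine on an intensity basis.
vacuum pump: 87.5 − 20·log₁₀(30.6/4.0) = 87.5 − 17.67 = 69.83 dB SPL.
packaged HVAC unit: 71.5 − 20·log₁₀(41.6/3.3) = 71.5 − 22.01 = 49.49 dB SPL.
pump: 85.4 − 20·log₁₀(8.7/3.7) = 85.4 − 7.43 = 77.97 dB SPL.
Σ 10^(L/10) = 7.241e+07 → L_total = 10·log₁₀(7.241e+07) = 78.60 dB SPL.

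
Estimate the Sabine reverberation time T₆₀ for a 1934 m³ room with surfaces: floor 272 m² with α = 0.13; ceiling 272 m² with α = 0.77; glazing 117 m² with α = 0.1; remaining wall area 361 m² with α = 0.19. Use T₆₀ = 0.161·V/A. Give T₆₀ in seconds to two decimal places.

0.96 s

Total absorption A = 272·0.13 + 272·0.77 + 117·0.1 + 361·0.19 = 325.09 m² sabins.
T₆₀ = 0.161·V/A = 0.161·1934/325.09 = 0.958 s.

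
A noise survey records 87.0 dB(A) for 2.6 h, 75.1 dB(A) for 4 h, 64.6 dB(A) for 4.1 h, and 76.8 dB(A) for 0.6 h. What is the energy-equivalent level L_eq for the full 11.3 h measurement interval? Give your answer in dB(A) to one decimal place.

L_eq = 10·log₁₀[(1/T)·Σ tᵢ·10^(Lᵢ/10)] with T = 11.3 h.
Σ tᵢ·10^(Lᵢ/10) = 2.6·10^(87.0/10) + 4·10^(75.1/10) + 4.1·10^(64.6/10) + 0.6·10^(76.8/10) = 1.473e+09.
L_eq = 10·log₁₀(1.473e+09/11.3) = 81.15 dB(A).

81.2 dB(A)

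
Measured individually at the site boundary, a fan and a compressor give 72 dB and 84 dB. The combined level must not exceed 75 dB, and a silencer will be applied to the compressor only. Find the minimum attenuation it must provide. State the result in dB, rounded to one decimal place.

Fixed contribution from the other source: Σ 10^(L/10) = 10^(72/10) = 1.585e+07 (72.00 dB).
The limit corresponds to 10^(75/10) = 3.162e+07; subtracting the fixed part leaves 1.577e+07 for the compressor, i.e. 71.98 dB.
Required insertion loss = 84 − 71.98 = 12.02 dB.

12.0 dB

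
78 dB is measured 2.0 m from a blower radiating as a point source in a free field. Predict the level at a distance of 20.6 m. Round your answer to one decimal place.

Spherical spreading from a point source gives a 20·log₁₀(r₂/r₁) drop.
L₂ = 78 − 20·log₁₀(20.6/2.0) = 78 − 20.257 = 57.74 dB.

57.7 dB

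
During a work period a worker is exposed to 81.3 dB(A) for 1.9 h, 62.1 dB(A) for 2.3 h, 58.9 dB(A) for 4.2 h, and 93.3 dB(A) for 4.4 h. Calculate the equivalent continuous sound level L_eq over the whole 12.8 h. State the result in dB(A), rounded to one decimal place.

88.8 dB(A)

The energy average is taken in the linear domain: L_eq = 10·log₁₀[(Σ tᵢ·10^(Lᵢ/10))/T], T = 12.8 h.
Σ tᵢ·10^(Lᵢ/10) = 1.9·10^(81.3/10) + 2.3·10^(62.1/10) + 4.2·10^(58.9/10) + 4.4·10^(93.3/10) = 9.670e+09.
L_eq = 10·log₁₀(9.670e+09/12.8) = 88.78 dB(A).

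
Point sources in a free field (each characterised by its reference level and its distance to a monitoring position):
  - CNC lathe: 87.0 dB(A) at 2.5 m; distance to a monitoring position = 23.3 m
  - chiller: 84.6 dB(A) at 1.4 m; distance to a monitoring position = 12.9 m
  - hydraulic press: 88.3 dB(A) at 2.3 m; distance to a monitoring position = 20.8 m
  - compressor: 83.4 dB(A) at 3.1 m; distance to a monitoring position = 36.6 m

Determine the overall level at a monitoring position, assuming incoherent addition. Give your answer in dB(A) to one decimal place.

Apply inverse-square spreading to bring every level to the receiver, then sum 10^(L/10).
CNC lathe: 87.0 − 20·log₁₀(23.3/2.5) = 87.0 − 19.39 = 67.61 dB(A).
chiller: 84.6 − 20·log₁₀(12.9/1.4) = 84.6 − 19.29 = 65.31 dB(A).
hydraulic press: 88.3 − 20·log₁₀(20.8/2.3) = 88.3 − 19.13 = 69.17 dB(A).
compressor: 83.4 − 20·log₁₀(36.6/3.1) = 83.4 − 21.44 = 61.96 dB(A).
Σ 10^(L/10) = 1.900e+07 → L_total = 10·log₁₀(1.900e+07) = 72.79 dB(A).

72.8 dB(A)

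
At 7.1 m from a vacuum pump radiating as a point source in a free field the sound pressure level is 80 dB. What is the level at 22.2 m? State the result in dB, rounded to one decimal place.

Point-source attenuation: ΔL = 20·log₁₀(r₂/r₁) = 20·log₁₀(22.2/7.1) = 9.902 dB.
L₂ = 80 − 20·log₁₀(22.2/7.1) = 80 − 9.902 = 70.10 dB.

70.1 dB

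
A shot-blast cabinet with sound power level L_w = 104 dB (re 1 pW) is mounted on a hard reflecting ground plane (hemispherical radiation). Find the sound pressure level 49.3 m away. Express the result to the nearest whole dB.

62 dB

The power spreads over a hemisphere of area 2π·r², so L_p = L_w − 10·log₁₀(2π·r²).
2π·r² = 1.527e+04 m², 10·log₁₀ of that is 41.839 dB.
L_p = 104 − 41.839 = 62.16 dB.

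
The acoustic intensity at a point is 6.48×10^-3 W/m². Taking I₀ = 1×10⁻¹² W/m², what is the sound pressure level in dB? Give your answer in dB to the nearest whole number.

Dividing by I₀ shifts the exponent by 12: I/I₀ = 6.48×10^9.
L = 10·(0.8116 + 9) = 98.12 dB.

98 dB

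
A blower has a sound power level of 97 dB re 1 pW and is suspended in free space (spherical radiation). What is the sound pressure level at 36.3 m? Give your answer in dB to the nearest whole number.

Free-field spherical radiation: L_p = L_w − 10·log₁₀(4π·r²), r = 36.3 m.
4π·r² = 1.656e+04 m², 10·log₁₀ of that is 42.190 dB.
L_p = 97 − 42.190 = 54.81 dB.

55 dB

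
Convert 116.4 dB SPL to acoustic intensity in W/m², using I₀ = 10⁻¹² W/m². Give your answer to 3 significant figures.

0.437 W/m²

I = I₀·10^(L/10) = 10⁻¹² × 10^(116.4/10) = 10^(-0.360).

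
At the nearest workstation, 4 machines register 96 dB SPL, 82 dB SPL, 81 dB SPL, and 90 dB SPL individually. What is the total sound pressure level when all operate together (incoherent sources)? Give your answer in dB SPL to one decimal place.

97.2 dB SPL

Incoherent sources combine by intensity addition: L_total = 10·log₁₀(Σ 10^(L_i/10)).
Σ 10^(L/10) = 10^(96/10) + 10^(82/10) + 10^(81/10) + 10^(90/10) = 5.265e+09.
L_total = 10·log₁₀(5.265e+09) = 97.21 dB SPL.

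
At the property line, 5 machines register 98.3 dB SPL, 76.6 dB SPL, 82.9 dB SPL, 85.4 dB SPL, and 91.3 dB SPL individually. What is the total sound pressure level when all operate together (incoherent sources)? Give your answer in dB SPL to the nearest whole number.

Incoherent sources combine by intensity addition: L_total = 10·log₁₀(Σ 10^(L_i/10)).
Σ 10^(L/10) = 10^(98.3/10) + 10^(76.6/10) + 10^(82.9/10) + 10^(85.4/10) + 10^(91.3/10) = 8.697e+09.
L_total = 10·log₁₀(8.697e+09) = 99.39 dB SPL.

99 dB SPL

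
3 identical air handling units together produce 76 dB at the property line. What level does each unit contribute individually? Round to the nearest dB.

71 dB

3 equal contributions raise the level by 10·log₁₀ 3 = 4.771 dB, so each unit alone gives 76 − 4.771.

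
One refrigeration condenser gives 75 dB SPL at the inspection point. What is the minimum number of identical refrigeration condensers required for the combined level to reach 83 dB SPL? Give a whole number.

Need L₁ + 10·log₁₀ N ≥ 83, i.e. log₁₀ N ≥ 0.80.
N ≥ 10^(8.0/10) = 6.310, so N = 7.

7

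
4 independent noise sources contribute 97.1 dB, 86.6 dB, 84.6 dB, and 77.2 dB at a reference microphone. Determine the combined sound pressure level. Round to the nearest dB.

98 dB

For uncorrelated sources the intensities add, so convert each level to linear form, sum, and take 10·log₁₀ of the total.
Σ 10^(L/10) = 10^(97.1/10) + 10^(86.6/10) + 10^(84.6/10) + 10^(77.2/10) = 5.927e+09.
L_total = 10·log₁₀(5.927e+09) = 97.73 dB.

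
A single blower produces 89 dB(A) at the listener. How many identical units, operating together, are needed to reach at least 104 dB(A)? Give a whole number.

32

Need L₁ + 10·log₁₀ N ≥ 104, i.e. log₁₀ N ≥ 1.50.
N ≥ 10^(15.0/10) = 31.623, so N = 32.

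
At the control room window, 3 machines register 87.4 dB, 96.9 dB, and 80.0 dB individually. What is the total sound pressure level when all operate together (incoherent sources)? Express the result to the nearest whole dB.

97 dB

For uncorrelated sources the intensities add, so convert each level to linear form, sum, and take 10·log₁₀ of the total.
Σ 10^(L/10) = 10^(87.4/10) + 10^(96.9/10) + 10^(80.0/10) = 5.547e+09.
L_total = 10·log₁₀(5.547e+09) = 97.44 dB.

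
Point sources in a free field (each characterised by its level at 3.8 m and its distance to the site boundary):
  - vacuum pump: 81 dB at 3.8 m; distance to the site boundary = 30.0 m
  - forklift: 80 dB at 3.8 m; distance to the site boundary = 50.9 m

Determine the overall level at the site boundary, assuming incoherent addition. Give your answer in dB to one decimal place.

64.1 dB

Propagate each source to the receiver with L = L_ref − 20·log₁₀(r/r_ref), then add intensities.
vacuum pump: 81 − 20·log₁₀(30.0/3.8) = 81 − 17.95 = 63.05 dB.
forklift: 80 − 20·log₁₀(50.9/3.8) = 80 − 22.54 = 57.46 dB.
Σ 10^(L/10) = 2.577e+06 → L_total = 10·log₁₀(2.577e+06) = 64.11 dB.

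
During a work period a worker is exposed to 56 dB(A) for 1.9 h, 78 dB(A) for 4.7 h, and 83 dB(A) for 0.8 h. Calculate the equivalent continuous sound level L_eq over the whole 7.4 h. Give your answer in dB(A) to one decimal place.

77.9 dB(A)

The energy average is taken in the linear domain: L_eq = 10·log₁₀[(Σ tᵢ·10^(Lᵢ/10))/T], T = 7.4 h.
Σ tᵢ·10^(Lᵢ/10) = 1.9·10^(56/10) + 4.7·10^(78/10) + 0.8·10^(83/10) = 4.569e+08.
L_eq = 10·log₁₀(4.569e+08/7.4) = 77.91 dB(A).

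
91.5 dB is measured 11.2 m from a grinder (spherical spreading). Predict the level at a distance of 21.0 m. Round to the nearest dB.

86 dB

For a point source, L₂ = L₁ − 20·log₁₀(r₂/r₁).
L₂ = 91.5 − 20·log₁₀(21.0/11.2) = 91.5 − 5.460 = 86.04 dB.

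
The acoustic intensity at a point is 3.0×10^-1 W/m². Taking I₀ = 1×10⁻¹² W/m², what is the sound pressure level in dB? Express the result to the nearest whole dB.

115 dB

I/I₀ = 3.0×10^-1/10⁻¹² = 3.0×10^11, and L = 10·log₁₀(I/I₀).
L = 10·(0.4771 + 11) = 114.77 dB.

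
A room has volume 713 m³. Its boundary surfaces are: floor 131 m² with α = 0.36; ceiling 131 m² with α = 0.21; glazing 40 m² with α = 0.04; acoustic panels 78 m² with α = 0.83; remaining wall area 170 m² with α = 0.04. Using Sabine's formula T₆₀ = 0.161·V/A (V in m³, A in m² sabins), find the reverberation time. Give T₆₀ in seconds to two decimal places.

0.78 s

A = Σ Sᵢαᵢ = 131·0.36 + 131·0.21 + 40·0.04 + 78·0.83 + 170·0.04 = 147.81 m².
T₆₀ = 0.161·V/A = 0.161·713/147.81 = 0.777 s.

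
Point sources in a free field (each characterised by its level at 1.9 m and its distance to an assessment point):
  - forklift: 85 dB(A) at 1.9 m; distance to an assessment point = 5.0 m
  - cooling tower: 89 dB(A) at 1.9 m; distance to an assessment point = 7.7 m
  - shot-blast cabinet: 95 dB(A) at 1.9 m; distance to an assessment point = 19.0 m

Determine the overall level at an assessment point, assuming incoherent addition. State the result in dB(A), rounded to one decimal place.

First find each source's level at the receiver (point-source: −20·log₁₀(r/r_ref)), then combine on an intensity basis.
forklift: 85 − 20·log₁₀(5.0/1.9) = 85 − 8.40 = 76.60 dB(A).
cooling tower: 89 − 20·log₁₀(7.7/1.9) = 89 − 12.15 = 76.85 dB(A).
shot-blast cabinet: 95 − 20·log₁₀(19.0/1.9) = 95 − 20.00 = 75.00 dB(A).
Σ 10^(L/10) = 1.257e+08 → L_total = 10·log₁₀(1.257e+08) = 80.99 dB(A).

81.0 dB(A)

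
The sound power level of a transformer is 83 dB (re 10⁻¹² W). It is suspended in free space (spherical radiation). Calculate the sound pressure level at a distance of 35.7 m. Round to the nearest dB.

41 dB

The power spreads over a sphere of area 4π·r², so L_p = L_w − 10·log₁₀(4π·r²).
4π·r² = 1.602e+04 m², 10·log₁₀ of that is 42.045 dB.
L_p = 83 − 42.045 = 40.95 dB.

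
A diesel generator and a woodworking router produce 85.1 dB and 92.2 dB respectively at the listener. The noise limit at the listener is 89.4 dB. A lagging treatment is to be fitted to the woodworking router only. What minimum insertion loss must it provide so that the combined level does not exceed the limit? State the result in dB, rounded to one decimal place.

4.8 dB

The untreated sources together contribute 10^(85.1/10) = 3.236e+08, i.e. 85.10 dB.
The limit corresponds to 10^(89.4/10) = 8.710e+08; subtracting the fixed part leaves 5.474e+08 for the woodworking router, i.e. 87.38 dB.
Required insertion loss = 92.2 − 87.38 = 4.82 dB.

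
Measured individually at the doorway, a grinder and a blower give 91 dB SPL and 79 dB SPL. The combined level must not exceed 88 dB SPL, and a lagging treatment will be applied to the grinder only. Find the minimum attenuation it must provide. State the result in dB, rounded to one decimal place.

Fixed contribution from the other source: Σ 10^(L/10) = 10^(79/10) = 7.943e+07 (79.00 dB SPL).
The limit corresponds to 10^(88/10) = 6.310e+08; subtracting the fixed part leaves 5.515e+08 for the grinder, i.e. 87.42 dB SPL.
Required insertion loss = 91 − 87.42 = 3.58 dB.

3.6 dB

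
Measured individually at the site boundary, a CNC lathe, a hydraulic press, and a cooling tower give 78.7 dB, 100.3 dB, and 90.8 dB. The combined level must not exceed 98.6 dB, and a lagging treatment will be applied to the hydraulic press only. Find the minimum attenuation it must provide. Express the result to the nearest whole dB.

Everything except the hydraulic press sums to 10^(78.7/10) + 10^(90.8/10) = 1.276e+09 in linear terms, 91.06 dB.
The limit corresponds to 10^(98.6/10) = 7.244e+09; subtracting the fixed part leaves 5.968e+09 for the hydraulic press, i.e. 97.76 dB.
Required insertion loss = 100.3 − 97.76 = 2.54 dB.

3 dB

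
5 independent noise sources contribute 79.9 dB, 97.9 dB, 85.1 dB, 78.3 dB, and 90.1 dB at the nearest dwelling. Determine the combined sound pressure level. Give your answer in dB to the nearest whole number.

99 dB

For uncorrelated sources the intensities add, so convert each level to linear form, sum, and take 10·log₁₀ of the total.
Σ 10^(L/10) = 10^(79.9/10) + 10^(97.9/10) + 10^(85.1/10) + 10^(78.3/10) + 10^(90.1/10) = 7.678e+09.
L_total = 10·log₁₀(7.678e+09) = 98.85 dB.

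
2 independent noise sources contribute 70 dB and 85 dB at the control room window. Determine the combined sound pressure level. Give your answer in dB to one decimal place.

85.1 dB

For uncorrelated sources the intensities add, so convert each level to linear form, sum, and take 10·log₁₀ of the total.
Σ 10^(L/10) = 10^(70/10) + 10^(85/10) = 3.262e+08.
L_total = 10·log₁₀(3.262e+08) = 85.14 dB.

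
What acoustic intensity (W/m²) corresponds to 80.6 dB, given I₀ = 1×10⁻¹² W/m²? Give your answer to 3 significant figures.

0.000115 W/m²

I = I₀·10^(L/10) = 10⁻¹² × 10^(80.6/10) = 10^(-3.940).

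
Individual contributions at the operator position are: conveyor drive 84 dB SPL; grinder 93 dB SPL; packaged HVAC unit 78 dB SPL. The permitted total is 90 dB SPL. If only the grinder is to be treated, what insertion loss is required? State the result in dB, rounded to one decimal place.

Everything except the grinder sums to 10^(84/10) + 10^(78/10) = 3.143e+08 in linear terms, 84.97 dB SPL.
The limit corresponds to 10^(90/10) = 1.000e+09; subtracting the fixed part leaves 6.857e+08 for the grinder, i.e. 88.36 dB SPL.
So the grinder must be reduced from 93 to 88.36 dB SPL: IL = 4.64 dB.

4.6 dB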